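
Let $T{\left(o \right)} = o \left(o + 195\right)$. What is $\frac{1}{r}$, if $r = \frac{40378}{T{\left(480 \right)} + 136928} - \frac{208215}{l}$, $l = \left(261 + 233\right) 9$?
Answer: $- \frac{4378816}{204685049} \approx -0.021393$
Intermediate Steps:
$T{\left(o \right)} = o \left(195 + o\right)$
$l = 4446$ ($l = 494 \cdot 9 = 4446$)
$r = - \frac{204685049}{4378816}$ ($r = \frac{40378}{480 \left(195 + 480\right) + 136928} - \frac{208215}{4446} = \frac{40378}{480 \cdot 675 + 136928} - \frac{23135}{494} = \frac{40378}{324000 + 136928} - \frac{23135}{494} = \frac{40378}{460928} - \frac{23135}{494} = 40378 \cdot \frac{1}{460928} - \frac{23135}{494} = \frac{1553}{17728} - \frac{23135}{494} = - \frac{204685049}{4378816} \approx -46.744$)
$\frac{1}{r} = \frac{1}{- \frac{204685049}{4378816}} = - \frac{4378816}{204685049}$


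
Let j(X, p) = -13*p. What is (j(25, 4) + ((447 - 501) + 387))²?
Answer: 78961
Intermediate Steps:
(j(25, 4) + ((447 - 501) + 387))² = (-13*4 + ((447 - 501) + 387))² = (-52 + (-54 + 387))² = (-52 + 333)² = 281² = 78961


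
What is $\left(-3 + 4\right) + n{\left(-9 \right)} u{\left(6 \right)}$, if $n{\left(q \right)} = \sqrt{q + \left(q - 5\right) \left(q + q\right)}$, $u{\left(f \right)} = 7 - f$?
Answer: $1 + 9 \sqrt{3} \approx 16.588$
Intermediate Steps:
$n{\left(q \right)} = \sqrt{q + 2 q \left(-5 + q\right)}$ ($n{\left(q \right)} = \sqrt{q + \left(-5 + q\right) 2 q} = \sqrt{q + 2 q \left(-5 + q\right)}$)
$\left(-3 + 4\right) + n{\left(-9 \right)} u{\left(6 \right)} = \left(-3 + 4\right) + \sqrt{- 9 \left(-9 + 2 \left(-9\right)\right)} \left(7 - 6\right) = 1 + \sqrt{- 9 \left(-9 - 18\right)} \left(7 - 6\right) = 1 + \sqrt{\left(-9\right) \left(-27\right)} 1 = 1 + \sqrt{243} \cdot 1 = 1 + 9 \sqrt{3} \cdot 1 = 1 + 9 \sqrt{3}$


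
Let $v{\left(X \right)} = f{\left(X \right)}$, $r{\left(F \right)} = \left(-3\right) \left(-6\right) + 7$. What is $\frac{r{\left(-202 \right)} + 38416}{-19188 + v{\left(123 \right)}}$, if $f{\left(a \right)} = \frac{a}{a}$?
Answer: $- \frac{38441}{19187} \approx -2.0035$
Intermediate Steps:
$f{\left(a \right)} = 1$
$r{\left(F \right)} = 25$ ($r{\left(F \right)} = 18 + 7 = 25$)
$v{\left(X \right)} = 1$
$\frac{r{\left(-202 \right)} + 38416}{-19188 + v{\left(123 \right)}} = \frac{25 + 38416}{-19188 + 1} = \frac{38441}{-19187} = 38441 \left(- \frac{1}{19187}\right) = - \frac{38441}{19187}$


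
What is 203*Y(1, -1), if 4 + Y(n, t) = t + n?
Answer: -812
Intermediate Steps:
Y(n, t) = -4 + n + t (Y(n, t) = -4 + (t + n) = -4 + (n + t) = -4 + n + t)
203*Y(1, -1) = 203*(-4 + 1 - 1) = 203*(-4) = -812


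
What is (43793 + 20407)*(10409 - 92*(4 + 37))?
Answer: 426095400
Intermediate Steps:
(43793 + 20407)*(10409 - 92*(4 + 37)) = 64200*(10409 - 92*41) = 64200*(10409 - 3772) = 64200*6637 = 426095400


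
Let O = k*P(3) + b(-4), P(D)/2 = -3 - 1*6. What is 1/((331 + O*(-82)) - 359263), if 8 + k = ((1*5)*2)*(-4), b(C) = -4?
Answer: -1/429452 ≈ -2.3286e-6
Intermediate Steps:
P(D) = -18 (P(D) = 2*(-3 - 1*6) = 2*(-3 - 6) = 2*(-9) = -18)
k = -48 (k = -8 + ((1*5)*2)*(-4) = -8 + (5*2)*(-4) = -8 + 10*(-4) = -8 - 40 = -48)
O = 860 (O = -48*(-18) - 4 = 864 - 4 = 860)
1/((331 + O*(-82)) - 359263) = 1/((331 + 860*(-82)) - 359263) = 1/((331 - 70520) - 359263) = 1/(-70189 - 359263) = 1/(-429452) = -1/429452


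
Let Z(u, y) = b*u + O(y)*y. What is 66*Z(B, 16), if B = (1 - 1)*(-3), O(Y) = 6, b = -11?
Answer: 6336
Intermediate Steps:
B = 0 (B = 0*(-3) = 0)
Z(u, y) = -11*u + 6*y
66*Z(B, 16) = 66*(-11*0 + 6*16) = 66*(0 + 96) = 66*96 = 6336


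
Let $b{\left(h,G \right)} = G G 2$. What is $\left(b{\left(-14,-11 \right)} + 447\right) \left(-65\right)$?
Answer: $-44785$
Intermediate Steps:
$b{\left(h,G \right)} = 2 G^{2}$ ($b{\left(h,G \right)} = G^{2} \cdot 2 = 2 G^{2}$)
$\left(b{\left(-14,-11 \right)} + 447\right) \left(-65\right) = \left(2 \left(-11\right)^{2} + 447\right) \left(-65\right) = \left(2 \cdot 121 + 447\right) \left(-65\right) = \left(242 + 447\right) \left(-65\right) = 689 \left(-65\right) = -44785$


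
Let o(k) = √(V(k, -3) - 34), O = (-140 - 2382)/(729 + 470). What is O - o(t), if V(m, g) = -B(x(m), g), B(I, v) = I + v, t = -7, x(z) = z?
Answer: -2522/1199 - 2*I*√6 ≈ -2.1034 - 4.899*I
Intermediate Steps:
O = -2522/1199 ≈ -2.1034
V(m, g) = -g - m (V(m, g) = -(m + g) = -(g + m) = -g - m)
o(k) = √(-31 - k) (o(k) = √((-1*(-3) - k) - 34) = √((3 - k) - 34) = √(-31 - k))
O - o(t) = -2522/1199 - √(-31 - 1*(-7)) = -2522/1199 - √(-31 + 7) = -2522/1199 - √(-24) = -2522/1199 - 2*I*√6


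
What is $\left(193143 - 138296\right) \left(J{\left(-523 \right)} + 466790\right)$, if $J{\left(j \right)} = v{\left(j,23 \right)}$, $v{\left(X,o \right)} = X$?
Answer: $25573346149$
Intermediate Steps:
$J{\left(j \right)} = j$
$\left(193143 - 138296\right) \left(J{\left(-523 \right)} + 466790\right) = \left(193143 - 138296\right) \left(-523 + 466790\right) = \left(193143 - 138296\right) 466267 = 54847 \cdot 466267 = 25573346149$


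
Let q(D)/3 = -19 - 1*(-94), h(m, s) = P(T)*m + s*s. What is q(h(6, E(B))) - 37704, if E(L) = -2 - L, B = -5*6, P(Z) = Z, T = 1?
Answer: -37479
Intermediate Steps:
B = -30
h(m, s) = m + s² (h(m, s) = 1*m + s*s = m + s²)
q(D) = 225 (q(D) = 3*(-19 - 1*(-94)) = 3*(-19 + 94) = 3*75 = 225)
q(h(6, E(B))) - 37704 = 225 - 37704 = -37479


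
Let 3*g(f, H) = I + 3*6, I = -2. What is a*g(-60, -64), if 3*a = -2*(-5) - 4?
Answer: 32/3 ≈ 10.667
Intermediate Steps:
g(f, H) = 16/3 (g(f, H) = (-2 + 3*6)/3 = (-2 + 18)/3 = (⅓)*16 = 16/3)
a = 2 (a = (-2*(-5) - 4)/3 = (10 - 4)/3 = (⅓)*6 = 2)
a*g(-60, -64) = 2*(16/3) = 32/3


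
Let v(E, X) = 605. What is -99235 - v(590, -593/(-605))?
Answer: -99840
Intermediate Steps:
-99235 - v(590, -593/(-605)) = -99235 - 1*605 = -99235 - 605 = -99840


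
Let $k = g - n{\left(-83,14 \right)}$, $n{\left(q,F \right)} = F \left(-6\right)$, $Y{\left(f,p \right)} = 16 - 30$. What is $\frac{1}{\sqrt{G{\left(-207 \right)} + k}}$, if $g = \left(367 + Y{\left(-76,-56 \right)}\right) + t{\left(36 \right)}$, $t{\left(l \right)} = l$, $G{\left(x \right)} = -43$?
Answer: $\frac{\sqrt{430}}{430} \approx 0.048224$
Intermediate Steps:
$Y{\left(f,p \right)} = -14$ ($Y{\left(f,p \right)} = 16 - 30 = -14$)
$n{\left(q,F \right)} = - 6 F$
$g = 389$ ($g = \left(367 - 14\right) + 36 = 353 + 36 = 389$)
$k = 473$ ($k = 389 - \left(-6\right) 14 = 389 - -84 = 389 + 84 = 473$)
$\frac{1}{\sqrt{G{\left(-207 \right)} + k}} = \frac{1}{\sqrt{-43 + 473}} = \frac{1}{\sqrt{430}} = \frac{\sqrt{430}}{430}$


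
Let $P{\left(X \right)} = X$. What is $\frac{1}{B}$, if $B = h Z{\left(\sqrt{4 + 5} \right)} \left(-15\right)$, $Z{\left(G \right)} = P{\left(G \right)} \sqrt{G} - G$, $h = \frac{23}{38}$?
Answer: $- \frac{19}{1035} - \frac{19 \sqrt{3}}{1035} \approx -0.050154$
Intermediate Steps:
$h = \frac{23}{38}$ ($h = 23 \cdot \frac{1}{38} = \frac{23}{38} \approx 0.60526$)
$Z{\left(G \right)} = G^{\frac{3}{2}} - G$ ($Z{\left(G \right)} = G \sqrt{G} - G = G^{\frac{3}{2}} - G$)
$B = \frac{1035}{38} - \frac{1035 \sqrt{3}}{38}$ ($B = \frac{23 \left(\left(\sqrt{4 + 5}\right)^{\frac{3}{2}} - \sqrt{4 + 5}\right)}{38} \left(-15\right) = \frac{23 \left(\left(\sqrt{9}\right)^{\frac{3}{2}} - \sqrt{9}\right)}{38} \left(-15\right) = \frac{23 \left(3^{\frac{3}{2}} - 3\right)}{38} \left(-15\right) = \frac{23 \left(3 \sqrt{3} - 3\right)}{38} \left(-15\right) = \frac{23 \left(-3 + 3 \sqrt{3}\right)}{38} \left(-15\right) = \left(- \frac{69}{38} + \frac{69 \sqrt{3}}{38}\right) \left(-15\right) = \frac{1035}{38} - \frac{1035 \sqrt{3}}{38} \approx -19.939$)
$\frac{1}{B} = \frac{1}{\frac{1035}{38} - \frac{1035 \sqrt{3}}{38}}$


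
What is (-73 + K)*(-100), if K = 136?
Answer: -6300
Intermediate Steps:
(-73 + K)*(-100) = (-73 + 136)*(-100) = 63*(-100) = -6300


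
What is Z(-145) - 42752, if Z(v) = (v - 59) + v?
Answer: -43101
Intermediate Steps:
Z(v) = -59 + 2*v (Z(v) = (-59 + v) + v = -59 + 2*v)
Z(-145) - 42752 = (-59 + 2*(-145)) - 42752 = (-59 - 290) - 42752 = -349 - 42752 = -43101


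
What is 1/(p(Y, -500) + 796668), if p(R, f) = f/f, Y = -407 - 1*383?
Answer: 1/796669 ≈ 1.2552e-6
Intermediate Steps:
Y = -790 (Y = -407 - 383 = -790)
p(R, f) = 1
1/(p(Y, -500) + 796668) = 1/(1 + 796668) = 1/796669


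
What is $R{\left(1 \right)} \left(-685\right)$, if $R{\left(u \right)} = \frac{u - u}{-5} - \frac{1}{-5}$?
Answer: $-137$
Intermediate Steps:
$R{\left(u \right)} = \frac{1}{5}$ ($R{\left(u \right)} = 0 \left(- \frac{1}{5}\right) - - \frac{1}{5} = 0 + \frac{1}{5} = \frac{1}{5}$)
$R{\left(1 \right)} \left(-685\right) = \frac{1}{5} \left(-685\right) = -137$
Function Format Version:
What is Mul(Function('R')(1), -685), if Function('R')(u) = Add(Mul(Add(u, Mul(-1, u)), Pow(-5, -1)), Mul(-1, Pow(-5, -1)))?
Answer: -137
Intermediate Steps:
Function('R')(u) = Rational(1, 5) (Function('R')(u) = Add(Mul(0, Rational(-1, 5)), Mul(-1, Rational(-1, 5))) = Add(0, Rational(1, 5)) = Rational(1, 5))
Mul(Function('R')(1), -685) = Mul(Rational(1, 5), -685) = -137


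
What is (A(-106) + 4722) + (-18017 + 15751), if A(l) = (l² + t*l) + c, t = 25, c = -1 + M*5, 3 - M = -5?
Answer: 11081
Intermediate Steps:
M = 8 (M = 3 - 1*(-5) = 3 + 5 = 8)
c = 39 (c = -1 + 8*5 = -1 + 40 = 39)
A(l) = 39 + l² + 25*l (A(l) = (l² + 25*l) + 39 = 39 + l² + 25*l)
(A(-106) + 4722) + (-18017 + 15751) = ((39 + (-106)² + 25*(-106)) + 4722) + (-18017 + 15751) = ((39 + 11236 - 2650) + 4722) - 2266 = (8625 + 4722) - 2266 = 13347 - 2266 = 11081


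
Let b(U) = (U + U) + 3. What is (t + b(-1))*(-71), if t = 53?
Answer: -3834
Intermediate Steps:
b(U) = 3 + 2*U (b(U) = 2*U + 3 = 3 + 2*U)
(t + b(-1))*(-71) = (53 + (3 + 2*(-1)))*(-71) = (53 + (3 - 2))*(-71) = (53 + 1)*(-71) = 54*(-71) = -3834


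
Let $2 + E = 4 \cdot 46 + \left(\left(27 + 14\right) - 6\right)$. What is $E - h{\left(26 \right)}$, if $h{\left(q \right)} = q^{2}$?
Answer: $-459$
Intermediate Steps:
$E = 217$ ($E = -2 + \left(4 \cdot 46 + \left(\left(27 + 14\right) - 6\right)\right) = -2 + \left(184 + \left(41 - 6\right)\right) = -2 + \left(184 + 35\right) = -2 + 219 = 217$)
$E - h{\left(26 \right)} = 217 - 26^{2} = 217 - 676 = -459$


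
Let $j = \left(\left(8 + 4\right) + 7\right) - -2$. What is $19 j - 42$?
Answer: $357$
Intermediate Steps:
$j = 21$ ($j = \left(12 + 7\right) + 2 = 19 + 2 = 21$)
$19 j - 42 = 19 \cdot 21 - 42 = 399 - 42 = 357$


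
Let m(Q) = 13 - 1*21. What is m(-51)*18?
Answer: -144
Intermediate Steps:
m(Q) = -8 (m(Q) = 13 - 21 = -8)
m(-51)*18 = -8*18 = -144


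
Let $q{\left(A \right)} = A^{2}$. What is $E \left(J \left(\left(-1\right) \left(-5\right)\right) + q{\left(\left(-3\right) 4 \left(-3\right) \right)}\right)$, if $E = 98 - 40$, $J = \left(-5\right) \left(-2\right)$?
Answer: $78068$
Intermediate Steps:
$J = 10$
$E = 58$ ($E = 98 - 40 = 58$)
$E \left(J \left(\left(-1\right) \left(-5\right)\right) + q{\left(\left(-3\right) 4 \left(-3\right) \right)}\right) = 58 \left(10 \left(\left(-1\right) \left(-5\right)\right) + \left(\left(-3\right) 4 \left(-3\right)\right)^{2}\right) = 58 \left(10 \cdot 5 + \left(\left(-12\right) \left(-3\right)\right)^{2}\right) = 58 \left(50 + 36^{2}\right) = 58 \left(50 + 1296\right) = 58 \cdot 1346 = 78068$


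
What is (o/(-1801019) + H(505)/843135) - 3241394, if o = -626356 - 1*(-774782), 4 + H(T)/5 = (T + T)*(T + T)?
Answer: -328136980791722000/101233476971 ≈ -3.2414e+6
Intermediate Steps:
H(T) = -20 + 20*T**2 (H(T) = -20 + 5*((T + T)*(T + T)) = -20 + 5*((2*T)*(2*T)) = -20 + 5*(4*T**2) = -20 + 20*T**2)
o = 148426 (o = -626356 + 774782 = 148426)
(o/(-1801019) + H(505)/843135) - 3241394 = (148426/(-1801019) + (-20 + 20*505**2)/843135) - 3241394 = (148426*(-1/1801019) + (-20 + 20*255025)*(1/843135)) - 3241394 = (-148426/1801019 + (-20 + 5100500)*(1/843135)) - 3241394 = (-148426/1801019 + 5100480*(1/843135)) - 3241394 = (-148426/1801019 + 340032/56209) - 3241394 = 604061215574/101233476971 - 3241394 = -328136980791722000/101233476971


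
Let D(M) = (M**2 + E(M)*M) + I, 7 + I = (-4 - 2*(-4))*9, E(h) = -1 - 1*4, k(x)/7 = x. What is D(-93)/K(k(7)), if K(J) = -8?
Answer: -9143/8 ≈ -1142.9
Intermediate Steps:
k(x) = 7*x
E(h) = -5 (E(h) = -1 - 4 = -5)
I = 29 (I = -7 + (-4 - 2*(-4))*9 = -7 + (-4 + 8)*9 = -7 + 4*9 = -7 + 36 = 29)
D(M) = 29 + M**2 - 5*M (D(M) = (M**2 - 5*M) + 29 = 29 + M**2 - 5*M)
D(-93)/K(k(7)) = (29 + (-93)**2 - 5*(-93))/(-8) = (29 + 8649 + 465)*(-1/8) = 9143*(-1/8) = -9143/8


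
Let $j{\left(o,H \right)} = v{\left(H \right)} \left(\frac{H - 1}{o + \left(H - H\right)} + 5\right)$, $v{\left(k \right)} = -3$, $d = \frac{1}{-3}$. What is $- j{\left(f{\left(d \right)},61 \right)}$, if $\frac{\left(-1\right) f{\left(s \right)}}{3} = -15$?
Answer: $19$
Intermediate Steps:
$d = - \frac{1}{3} \approx -0.33333$
$f{\left(s \right)} = 45$ ($f{\left(s \right)} = \left(-3\right) \left(-15\right) = 45$)
$j{\left(o,H \right)} = -15 - \frac{3 \left(-1 + H\right)}{o}$ ($j{\left(o,H \right)} = - 3 \left(\frac{H - 1}{o + \left(H - H\right)} + 5\right) = - 3 \left(\frac{-1 + H}{o + 0} + 5\right) = - 3 \left(\frac{-1 + H}{o} + 5\right) = - 3 \left(5 + \frac{-1 + H}{o}\right) = -15 - \frac{3 \left(-1 + H\right)}{o}$)
$- j{\left(f{\left(d \right)},61 \right)} = - \frac{3 \left(1 - 61 - 225\right)}{45} = - \frac{3 \left(-285\right)}{45} = \left(-1\right) \left(-19\right) = 19$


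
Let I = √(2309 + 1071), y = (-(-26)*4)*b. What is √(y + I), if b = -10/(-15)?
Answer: √(624 + 234*√5)/3 ≈ 11.290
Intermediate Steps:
b = ⅔ (b = -10*(-1/15) = ⅔ ≈ 0.66667)
y = 208/3 (y = -(-26)*4*(⅔) = -13*(-8)*(⅔) = 104*(⅔) = 208/3 ≈ 69.333)
I = 26*√5 (I = √3380 = 26*√5 ≈ 58.138)
√(y + I) = √(208/3 + 26*√5)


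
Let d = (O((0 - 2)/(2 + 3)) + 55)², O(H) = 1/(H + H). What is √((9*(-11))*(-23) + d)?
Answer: √82657/4 ≈ 71.875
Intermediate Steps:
O(H) = 1/(2*H)
d = 46225/16 (d = (1/(2*(((0 - 2)/(2 + 3)))) + 55)² = (1/(2*((-2/5))) + 55)² = (1/(2*((-2*⅕))) + 55)² = (1/(2*(-⅖)) + 55)² = ((½)*(-5/2) + 55)² = (-5/4 + 55)² = (215/4)² = 46225/16 ≈ 2889.1)
√((9*(-11))*(-23) + d) = √((9*(-11))*(-23) + 46225/16) = √(-99*(-23) + 46225/16) = √(2277 + 46225/16) = √(82657/16) = √82657/4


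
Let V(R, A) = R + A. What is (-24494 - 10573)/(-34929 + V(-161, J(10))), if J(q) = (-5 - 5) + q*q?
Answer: 35067/35000 ≈ 1.0019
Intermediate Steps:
J(q) = -10 + q²
V(R, A) = A + R
(-24494 - 10573)/(-34929 + V(-161, J(10))) = (-24494 - 10573)/(-34929 + ((-10 + 10²) - 161)) = -35067/(-34929 + ((-10 + 100) - 161)) = -35067/(-34929 + (90 - 161)) = -35067/(-34929 - 71) = -35067/(-35000) = -35067*(-1/35000) = 35067/35000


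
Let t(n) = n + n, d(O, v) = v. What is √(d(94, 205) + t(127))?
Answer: 3*√51 ≈ 21.424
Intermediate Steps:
t(n) = 2*n
√(d(94, 205) + t(127)) = √(205 + 2*127) = √(205 + 254) = √459 = 3*√51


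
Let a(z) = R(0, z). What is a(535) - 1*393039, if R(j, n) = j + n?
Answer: -392504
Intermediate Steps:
a(z) = z (a(z) = 0 + z = z)
a(535) - 1*393039 = 535 - 1*393039 = 535 - 393039 = -392504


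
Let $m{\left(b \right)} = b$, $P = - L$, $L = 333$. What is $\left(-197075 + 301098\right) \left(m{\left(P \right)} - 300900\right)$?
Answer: $-31335160359$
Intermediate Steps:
$P = -333$ ($P = \left(-1\right) 333 = -333$)
$\left(-197075 + 301098\right) \left(m{\left(P \right)} - 300900\right) = \left(-197075 + 301098\right) \left(-333 - 300900\right) = 104023 \left(-301233\right) = -31335160359$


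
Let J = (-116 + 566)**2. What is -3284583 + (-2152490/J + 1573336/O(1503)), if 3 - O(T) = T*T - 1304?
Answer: -75083306197769149/22859232750 ≈ -3.2846e+6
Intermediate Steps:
J = 202500 (J = 450**2 = 202500)
O(T) = 1307 - T**2 (O(T) = 3 - (T*T - 1304) = 3 - (T**2 - 1304) = 3 - (-1304 + T**2) = 3 + (1304 - T**2) = 1307 - T**2)
-3284583 + (-2152490/J + 1573336/O(1503)) = -3284583 + (-2152490/202500 + 1573336/(1307 - 1*1503**2)) = -3284583 + (-2152490*1/202500 + 1573336/(1307 - 1*2259009)) = -3284583 + (-215249/20250 + 1573336/(1307 - 2259009)) = -3284583 + (-215249/20250 + 1573336/(-2257702)) = -3284583 + (-215249/20250 + 1573336*(-1/2257702)) = -3284583 + (-215249/20250 - 786668/1128851) = -3284583 - 258914075899/22859232750 = -75083306197769149/22859232750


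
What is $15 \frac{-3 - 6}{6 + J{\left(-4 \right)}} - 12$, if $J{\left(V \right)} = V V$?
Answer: $- \frac{399}{22} \approx -18.136$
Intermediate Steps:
$J{\left(V \right)} = V^{2}$
$15 \frac{-3 - 6}{6 + J{\left(-4 \right)}} - 12 = 15 \frac{-3 - 6}{6 + \left(-4\right)^{2}} - 12 = 15 \left(- \frac{9}{6 + 16}\right) - 12 = 15 \left(- \frac{9}{22}\right) - 12 = - \frac{135}{22} - 12 = - \frac{399}{22}$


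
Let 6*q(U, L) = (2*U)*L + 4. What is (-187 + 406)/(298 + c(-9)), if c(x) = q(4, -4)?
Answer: 657/880 ≈ 0.74659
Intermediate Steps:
q(U, L) = ⅔ + L*U/3 (q(U, L) = ((2*U)*L + 4)/6 = (2*L*U + 4)/6 = (4 + 2*L*U)/6 = ⅔ + L*U/3)
c(x) = -14/3 (c(x) = ⅔ + (⅓)*(-4)*4 = ⅔ - 16/3 = -14/3)
(-187 + 406)/(298 + c(-9)) = (-187 + 406)/(298 - 14/3) = 219/(880/3) = 219*(3/880) = 657/880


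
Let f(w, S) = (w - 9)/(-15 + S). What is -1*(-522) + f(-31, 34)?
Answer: 9878/19 ≈ 519.89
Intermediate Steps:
f(w, S) = (-9 + w)/(-15 + S)
-1*(-522) + f(-31, 34) = -1*(-522) + (-9 - 31)/(-15 + 34) = 522 - 40/19 = 9878/19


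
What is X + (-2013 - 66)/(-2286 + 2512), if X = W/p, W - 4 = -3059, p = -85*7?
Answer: -109315/26894 ≈ -4.0647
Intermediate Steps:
p = -595
W = -3055 (W = 4 - 3059 = -3055)
X = 611/119 (X = -3055/(-595) = -3055*(-1/595) = 611/119 ≈ 5.1345)
X + (-2013 - 66)/(-2286 + 2512) = 611/119 + (-2013 - 66)/(-2286 + 2512) = 611/119 - 2079/226 = -109315/26894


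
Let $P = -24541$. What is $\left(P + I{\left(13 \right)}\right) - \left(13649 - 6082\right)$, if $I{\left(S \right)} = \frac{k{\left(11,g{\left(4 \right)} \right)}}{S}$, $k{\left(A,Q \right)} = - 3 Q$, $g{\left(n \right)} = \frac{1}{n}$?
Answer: $- \frac{1669619}{52} \approx -32108.0$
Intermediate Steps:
$I{\left(S \right)} = - \frac{3}{4 S}$ ($I{\left(S \right)} = \frac{\left(-3\right) \frac{1}{4}}{S} = - \frac{3}{4 S}$)
$\left(P + I{\left(13 \right)}\right) - \left(13649 - 6082\right) = \left(-24541 - \frac{3}{4 \cdot 13}\right) - \left(13649 - 6082\right) = \left(-24541 - \frac{3}{52}\right) - 7567 = - \frac{1276135}{52} - 7567 = - \frac{1669619}{52}$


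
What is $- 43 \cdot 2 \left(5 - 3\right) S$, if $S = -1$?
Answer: $172$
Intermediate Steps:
$- 43 \cdot 2 \left(5 - 3\right) S = - 43 \cdot 2 \left(5 - 3\right) \left(-1\right) = - 43 \cdot 2 \cdot 2 \left(-1\right) = \left(-43\right) 4 \left(-1\right) = \left(-172\right) \left(-1\right) = 172$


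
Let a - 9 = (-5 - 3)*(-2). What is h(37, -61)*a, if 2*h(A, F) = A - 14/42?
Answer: 1375/3 ≈ 458.33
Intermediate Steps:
h(A, F) = -1/6 + A/2 (h(A, F) = (A - 14/42)/2 = (A - 14*1/42)/2 = (A - 1/3)/2 = (-1/3 + A)/2 = -1/6 + A/2)
a = 25 (a = 9 + (-5 - 3)*(-2) = 9 - 8*(-2) = 9 + 16 = 25)
h(37, -61)*a = (-1/6 + (1/2)*37)*25 = (-1/6 + 37/2)*25 = (55/3)*25 = 1375/3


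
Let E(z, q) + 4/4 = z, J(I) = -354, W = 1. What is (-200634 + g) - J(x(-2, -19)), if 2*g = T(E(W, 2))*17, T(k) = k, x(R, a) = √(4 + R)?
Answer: -200280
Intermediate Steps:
E(z, q) = -1 + z
g = 0 (g = ((-1 + 1)*17)/2 = (0*17)/2 = (½)*0 = 0)
(-200634 + g) - J(x(-2, -19)) = (-200634 + 0) - 1*(-354) = -200634 + 354 = -200280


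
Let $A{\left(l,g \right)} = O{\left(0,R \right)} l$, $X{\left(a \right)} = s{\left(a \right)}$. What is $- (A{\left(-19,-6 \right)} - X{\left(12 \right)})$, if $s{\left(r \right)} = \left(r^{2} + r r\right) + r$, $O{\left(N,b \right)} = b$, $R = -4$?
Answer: $224$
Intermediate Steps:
$s{\left(r \right)} = r + 2 r^{2}$ ($s{\left(r \right)} = \left(r^{2} + r^{2}\right) + r = 2 r^{2} + r = r + 2 r^{2}$)
$X{\left(a \right)} = a \left(1 + 2 a\right)$
$A{\left(l,g \right)} = - 4 l$
$- (A{\left(-19,-6 \right)} - X{\left(12 \right)}) = - (\left(-4\right) \left(-19\right) - 12 \left(1 + 2 \cdot 12\right)) = - (76 - 12 \left(1 + 24\right)) = - (76 - 12 \cdot 25) = - (76 - 300) = \left(-1\right) \left(-224\right) = 224$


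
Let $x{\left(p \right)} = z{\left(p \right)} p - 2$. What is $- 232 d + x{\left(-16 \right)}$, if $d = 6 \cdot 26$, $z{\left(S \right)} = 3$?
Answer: $-36242$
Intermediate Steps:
$x{\left(p \right)} = -2 + 3 p$ ($x{\left(p \right)} = 3 p - 2 = -2 + 3 p$)
$d = 156$
$- 232 d + x{\left(-16 \right)} = \left(-232\right) 156 + \left(-2 + 3 \left(-16\right)\right) = -36192 - 50 = -36242$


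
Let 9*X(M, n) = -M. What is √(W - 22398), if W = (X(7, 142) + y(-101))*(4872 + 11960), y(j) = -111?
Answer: I*√17134574/3 ≈ 1379.8*I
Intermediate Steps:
X(M, n) = -M/9 (X(M, n) = (-M)/9 = -M/9)
W = -16932992/9 (W = (-⅑*7 - 111)*(4872 + 11960) = (-7/9 - 111)*16832 = -1006/9*16832 = -16932992/9 ≈ -1.8814e+6)
√(W - 22398) = √(-16932992/9 - 22398) = √(-17134574/9) = I*√17134574/3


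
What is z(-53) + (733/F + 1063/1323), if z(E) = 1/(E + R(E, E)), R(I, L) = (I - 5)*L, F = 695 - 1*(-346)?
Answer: 697111825/462294567 ≈ 1.5079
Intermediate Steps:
F = 1041 (F = 695 + 346 = 1041)
R(I, L) = L*(-5 + I) (R(I, L) = (-5 + I)*L = L*(-5 + I))
z(E) = 1/(E + E*(-5 + E))
z(-53) + (733/F + 1063/1323) = 1/((-53)*(-4 - 53)) + (733/1041 + 1063/1323) = -1/53/(-57) + (733*(1/1041) + 1063*(1/1323)) = -1/53*(-1/57) + (733/1041 + 1063/1323) = 1/3021 + 692114/459081 = 697111825/462294567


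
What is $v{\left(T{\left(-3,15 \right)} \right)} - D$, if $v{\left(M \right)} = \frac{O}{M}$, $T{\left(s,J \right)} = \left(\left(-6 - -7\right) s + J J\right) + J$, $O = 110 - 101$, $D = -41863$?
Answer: $\frac{3307180}{79} \approx 41863.0$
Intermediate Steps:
$O = 9$
$T{\left(s,J \right)} = J + s + J^{2}$ ($T{\left(s,J \right)} = \left(\left(-6 + 7\right) s + J^{2}\right) + J = \left(1 s + J^{2}\right) + J = \left(s + J^{2}\right) + J = J + s + J^{2}$)
$v{\left(M \right)} = \frac{9}{M}$
$v{\left(T{\left(-3,15 \right)} \right)} - D = \frac{9}{15 - 3 + 15^{2}} - -41863 = \frac{9}{15 - 3 + 225} + 41863 = \frac{9}{237} + 41863 = 9 \cdot \frac{1}{237} + 41863 = \frac{3}{79} + 41863 = \frac{3307180}{79}$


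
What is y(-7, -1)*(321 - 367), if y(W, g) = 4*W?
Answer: 1288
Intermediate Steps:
y(-7, -1)*(321 - 367) = (4*(-7))*(321 - 367) = -28*(-46) = 1288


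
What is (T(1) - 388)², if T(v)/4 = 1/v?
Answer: 147456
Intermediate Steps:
T(v) = 4/v
(T(1) - 388)² = (4/1 - 388)² = (4*1 - 388)² = (4 - 388)² = (-384)² = 147456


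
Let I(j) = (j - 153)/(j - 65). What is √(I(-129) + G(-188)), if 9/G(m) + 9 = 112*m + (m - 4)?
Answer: 2*√1544572456539/2061929 ≈ 1.2055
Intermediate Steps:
I(j) = (-153 + j)/(-65 + j)
G(m) = 9/(-13 + 113*m) (G(m) = 9/(-9 + (112*m + (m - 4))) = 9/(-9 + (112*m + (-4 + m))) = 9/(-9 + (-4 + 113*m)) = 9/(-13 + 113*m))
√(I(-129) + G(-188)) = √((-153 - 129)/(-65 - 129) + 9/(-13 + 113*(-188))) = √(-282/(-194) + 9/(-13 - 21244)) = √(-1/194*(-282) + 9/(-21257)) = √(141/97 + 9*(-1/21257)) = √(141/97 - 9/21257) = √(2996364/2061929) = 2*√1544572456539/2061929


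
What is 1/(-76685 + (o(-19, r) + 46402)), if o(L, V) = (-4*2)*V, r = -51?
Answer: -1/29875 ≈ -3.3473e-5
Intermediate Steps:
o(L, V) = -8*V
1/(-76685 + (o(-19, r) + 46402)) = 1/(-76685 + (-8*(-51) + 46402)) = 1/(-76685 + (408 + 46402)) = 1/(-76685 + 46810) = 1/(-29875) = -1/29875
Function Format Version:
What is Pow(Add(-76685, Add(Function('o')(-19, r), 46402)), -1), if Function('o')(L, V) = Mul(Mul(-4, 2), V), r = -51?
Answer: Rational(-1, 29875) ≈ -3.3473e-5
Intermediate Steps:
Function('o')(L, V) = Mul(-8, V)
Pow(Add(-76685, Add(Function('o')(-19, r), 46402)), -1) = Pow(Add(-76685, Add(Mul(-8, -51), 46402)), -1) = Pow(Add(-76685, Add(408, 46402)), -1) = Pow(Add(-76685, 46810), -1) = Pow(-29875, -1) = Rational(-1, 29875)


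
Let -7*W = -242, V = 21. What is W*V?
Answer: 726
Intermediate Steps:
W = 242/7 (W = -⅐*(-242) = 242/7 ≈ 34.571)
W*V = (242/7)*21 = 726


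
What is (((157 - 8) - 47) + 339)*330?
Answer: 145530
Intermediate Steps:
(((157 - 8) - 47) + 339)*330 = ((149 - 47) + 339)*330 = (102 + 339)*330 = 441*330 = 145530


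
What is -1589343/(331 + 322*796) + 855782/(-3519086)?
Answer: -2906332580162/451574394149 ≈ -6.4360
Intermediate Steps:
-1589343/(331 + 322*796) + 855782/(-3519086) = -1589343/(331 + 256312) + 855782*(-1/3519086) = -1589343/256643 - 427891/1759543 = -2906332580162/451574394149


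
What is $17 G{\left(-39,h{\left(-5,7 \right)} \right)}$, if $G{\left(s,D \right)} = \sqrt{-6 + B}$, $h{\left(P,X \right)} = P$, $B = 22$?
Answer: $68$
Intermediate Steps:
$G{\left(s,D \right)} = 4$ ($G{\left(s,D \right)} = \sqrt{-6 + 22} = \sqrt{16} = 4$)
$17 G{\left(-39,h{\left(-5,7 \right)} \right)} = 17 \cdot 4 = 68$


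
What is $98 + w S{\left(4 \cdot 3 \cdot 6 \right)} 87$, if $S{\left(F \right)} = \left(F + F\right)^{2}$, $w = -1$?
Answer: $-1803934$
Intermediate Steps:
$S{\left(F \right)} = 4 F^{2}$ ($S{\left(F \right)} = \left(2 F\right)^{2} = 4 F^{2}$)
$98 + w S{\left(4 \cdot 3 \cdot 6 \right)} 87 = 98 + - 4 \left(4 \cdot 3 \cdot 6\right)^{2} \cdot 87 = 98 + - 4 \left(12 \cdot 6\right)^{2} \cdot 87 = 98 + - 4 \cdot 72^{2} \cdot 87 = 98 + - 4 \cdot 5184 \cdot 87 = 98 + \left(-1\right) 20736 \cdot 87 = 98 - 1804032 = -1803934$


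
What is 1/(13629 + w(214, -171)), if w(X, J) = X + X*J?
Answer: -1/22751 ≈ -4.3954e-5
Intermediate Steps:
w(X, J) = X + J*X
1/(13629 + w(214, -171)) = 1/(13629 + 214*(1 - 171)) = 1/(13629 + 214*(-170)) = 1/(13629 - 36380) = 1/(-22751) = -1/22751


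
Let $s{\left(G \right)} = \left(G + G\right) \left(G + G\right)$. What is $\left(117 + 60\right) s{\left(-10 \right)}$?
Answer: $70800$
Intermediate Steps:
$s{\left(G \right)} = 4 G^{2}$ ($s{\left(G \right)} = 2 G 2 G = 4 G^{2}$)
$\left(117 + 60\right) s{\left(-10 \right)} = \left(117 + 60\right) 4 \left(-10\right)^{2} = 177 \cdot 4 \cdot 100 = 177 \cdot 400 = 70800$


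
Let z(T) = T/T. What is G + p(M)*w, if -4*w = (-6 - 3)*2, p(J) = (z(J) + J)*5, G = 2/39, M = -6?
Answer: -8771/78 ≈ -112.45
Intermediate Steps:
G = 2/39 (G = 2*(1/39) = 2/39 ≈ 0.051282)
z(T) = 1
p(J) = 5 + 5*J (p(J) = (1 + J)*5 = 5 + 5*J)
w = 9/2 (w = -(-6 - 3)*2/4 = -(-9)*2/4 = -¼*(-18) = 9/2 ≈ 4.5000)
G + p(M)*w = 2/39 + (5 + 5*(-6))*(9/2) = 2/39 + (5 - 30)*(9/2) = 2/39 - 25*9/2 = 2/39 - 225/2 = -8771/78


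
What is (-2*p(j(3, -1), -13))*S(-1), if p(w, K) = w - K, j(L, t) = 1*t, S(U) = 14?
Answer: -336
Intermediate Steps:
j(L, t) = t
(-2*p(j(3, -1), -13))*S(-1) = -2*(-1 - 1*(-13))*14 = -2*(-1 + 13)*14 = -2*12*14 = -24*14 = -336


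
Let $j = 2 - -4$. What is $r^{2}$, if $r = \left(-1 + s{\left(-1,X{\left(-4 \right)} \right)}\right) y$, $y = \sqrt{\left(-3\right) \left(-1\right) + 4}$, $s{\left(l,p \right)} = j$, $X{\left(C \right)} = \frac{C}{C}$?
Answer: $175$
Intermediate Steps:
$j = 6$ ($j = 2 + 4 = 6$)
$X{\left(C \right)} = 1$
$s{\left(l,p \right)} = 6$
$y = \sqrt{7}$ ($y = \sqrt{3 + 4} = \sqrt{7} \approx 2.6458$)
$r = 5 \sqrt{7}$ ($r = \left(-1 + 6\right) \sqrt{7} = 5 \sqrt{7} \approx 13.229$)
$r^{2} = \left(5 \sqrt{7}\right)^{2} = 175$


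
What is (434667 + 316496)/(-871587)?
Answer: -751163/871587 ≈ -0.86183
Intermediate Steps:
(434667 + 316496)/(-871587) = 751163*(-1/871587) = -751163/871587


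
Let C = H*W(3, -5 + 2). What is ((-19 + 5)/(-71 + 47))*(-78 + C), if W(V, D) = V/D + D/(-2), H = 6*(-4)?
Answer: -105/2 ≈ -52.500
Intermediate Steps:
H = -24
W(V, D) = -D/2 + V/D (W(V, D) = V/D + D*(-½) = V/D - D/2 = -D/2 + V/D)
C = -12 (C = -24*(-(-5 + 2)/2 + 3/(-5 + 2)) = -24*(-½*(-3) + 3/(-3)) = -24*(3/2 + 3*(-⅓)) = -24*(3/2 - 1) = -24*½ = -12)
((-19 + 5)/(-71 + 47))*(-78 + C) = ((-19 + 5)/(-71 + 47))*(-78 - 12) = -14/(-24)*(-90) = -14*(-1/24)*(-90) = (7/12)*(-90) = -105/2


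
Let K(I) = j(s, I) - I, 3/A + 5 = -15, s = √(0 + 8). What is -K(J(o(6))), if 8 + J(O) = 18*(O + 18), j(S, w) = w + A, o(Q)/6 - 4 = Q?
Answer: 3/20 ≈ 0.15000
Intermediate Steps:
s = 2*√2 (s = √8 = 2*√2 ≈ 2.8284)
A = -3/20 (A = 3/(-5 - 15) = 3/(-20) = 3*(-1/20) = -3/20 ≈ -0.15000)
o(Q) = 24 + 6*Q
j(S, w) = -3/20 + w (j(S, w) = w - 3/20 = -3/20 + w)
J(O) = 316 + 18*O (J(O) = -8 + 18*(O + 18) = -8 + 18*(18 + O) = -8 + (324 + 18*O) = 316 + 18*O)
K(I) = -3/20 (K(I) = (-3/20 + I) - I = -3/20)
-K(J(o(6))) = -1*(-3/20) = 3/20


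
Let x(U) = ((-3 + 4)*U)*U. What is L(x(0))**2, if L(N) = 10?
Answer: 100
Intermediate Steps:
x(U) = U**2 (x(U) = (1*U)*U = U*U = U**2)
L(x(0))**2 = 10**2 = 100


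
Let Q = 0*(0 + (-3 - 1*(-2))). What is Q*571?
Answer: 0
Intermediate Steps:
Q = 0 (Q = 0*(0 + (-3 + 2)) = 0*(0 - 1) = 0*(-1) = 0)
Q*571 = 0*571 = 0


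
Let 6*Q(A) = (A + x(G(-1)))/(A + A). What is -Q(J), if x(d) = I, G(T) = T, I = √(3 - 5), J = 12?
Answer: -1/12 - I*√2/144 ≈ -0.083333 - 0.0098209*I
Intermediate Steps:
I = I*√2 (I = √(-2) = I*√2 ≈ 1.4142*I)
x(d) = I*√2
Q(A) = (A + I*√2)/(12*A) (Q(A) = ((A + I*√2)/(A + A))/6 = ((A + I*√2)/((2*A)))/6 = ((A + I*√2)*(1/(2*A)))/6 = ((A + I*√2)/(2*A))/6 = (A + I*√2)/(12*A))
-Q(J) = -(12 + I*√2)/(12*12) = -(1/12 + I*√2/144) = -1/12 - I*√2/144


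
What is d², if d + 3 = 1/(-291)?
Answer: 763876/84681 ≈ 9.0206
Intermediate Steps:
d = -874/291 (d = -3 + 1/(-291) = -3 - 1/291 = -874/291 ≈ -3.0034)
d² = (-874/291)² = 763876/84681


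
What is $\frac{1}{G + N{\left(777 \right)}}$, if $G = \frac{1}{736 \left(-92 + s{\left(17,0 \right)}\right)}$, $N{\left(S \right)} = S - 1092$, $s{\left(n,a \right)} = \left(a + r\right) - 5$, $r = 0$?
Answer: $- \frac{71392}{22488481} \approx -0.0031746$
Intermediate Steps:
$s{\left(n,a \right)} = -5 + a$ ($s{\left(n,a \right)} = \left(a + 0\right) - 5 = a - 5 = -5 + a$)
$N{\left(S \right)} = -1092 + S$
$G = - \frac{1}{71392}$ ($G = \frac{1}{736 \left(-92 + \left(-5 + 0\right)\right)} = \frac{1}{736 \left(-92 - 5\right)} = \frac{1}{736 \left(-97\right)} = \frac{1}{-71392} = - \frac{1}{71392} \approx -1.4007 \cdot 10^{-5}$)
$\frac{1}{G + N{\left(777 \right)}} = \frac{1}{- \frac{1}{71392} + \left(-1092 + 777\right)} = \frac{1}{- \frac{1}{71392} - 315} = \frac{1}{- \frac{22488481}{71392}} = - \frac{71392}{22488481}$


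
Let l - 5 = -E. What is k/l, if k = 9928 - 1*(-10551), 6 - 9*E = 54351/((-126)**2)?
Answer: 36124956/8315 ≈ 4344.6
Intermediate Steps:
E = 505/1764 (E = 2/3 - 6039/((-126)**2) = 2/3 - 6039/15876 = 2/3 - 1/9*671/196 = 2/3 - 671/1764 = 505/1764 ≈ 0.28628)
k = 20479 (k = 9928 + 10551 = 20479)
l = 8315/1764 (l = 5 - 1*505/1764 = 5 - 505/1764 = 8315/1764 ≈ 4.7137)
k/l = 20479/(8315/1764) = 20479*(1764/8315) = 36124956/8315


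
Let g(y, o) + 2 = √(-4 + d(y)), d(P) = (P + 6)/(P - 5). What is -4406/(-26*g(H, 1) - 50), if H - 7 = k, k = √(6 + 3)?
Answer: -11015/681 - 57278*I*√5/681 ≈ -16.175 - 188.07*I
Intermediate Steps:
k = 3 (k = √9 = 3)
H = 10 (H = 7 + 3 = 10)
d(P) = (6 + P)/(-5 + P)
g(y, o) = -2 + √(-4 + (6 + y)/(-5 + y))
-4406/(-26*g(H, 1) - 50) = -4406/(-26*(-2 + √((26 - 3*10)/(-5 + 10))) - 50) = -4406/(-26*(-2 + √((26 - 30)/5)) - 50) = -4406/(-26*(-2 + √((⅕)*(-4))) - 50) = -4406/(-26*(-2 + √(-⅘)) - 50) = -4406/(-26*(-2 + 2*I*√5/5) - 50) = -4406/((52 - 52*I*√5/5) - 50) = -4406/(2 - 52*I*√5/5)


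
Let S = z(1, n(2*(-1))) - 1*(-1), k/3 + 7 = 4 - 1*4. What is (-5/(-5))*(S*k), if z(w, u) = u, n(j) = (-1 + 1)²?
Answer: -21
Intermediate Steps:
n(j) = 0 (n(j) = 0² = 0)
k = -21 (k = -21 + 3*(4 - 1*4) = -21 + 3*(4 - 4) = -21 + 3*0 = -21 + 0 = -21)
S = 1 (S = 0 - 1*(-1) = 0 + 1 = 1)
(-5/(-5))*(S*k) = (-5/(-5))*(1*(-21)) = -5*(-⅕)*(-21) = 1*(-21) = -21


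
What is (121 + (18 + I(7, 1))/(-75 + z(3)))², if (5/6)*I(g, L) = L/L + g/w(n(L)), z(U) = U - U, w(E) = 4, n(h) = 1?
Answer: 910772041/62500 ≈ 14572.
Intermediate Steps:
z(U) = 0
I(g, L) = 6/5 + 3*g/10 (I(g, L) = 6*(L/L + g/4)/5 = 6*(1 + g*(¼))/5 = 6*(1 + g/4)/5 = 6/5 + 3*g/10)
(121 + (18 + I(7, 1))/(-75 + z(3)))² = (121 + (18 + (6/5 + (3/10)*7))/(-75 + 0))² = (121 + (18 + (6/5 + 21/10))/(-75))² = (121 + (18 + 33/10)*(-1/75))² = (121 + (213/10)*(-1/75))² = (121 - 71/250)² = (30179/250)² = 910772041/62500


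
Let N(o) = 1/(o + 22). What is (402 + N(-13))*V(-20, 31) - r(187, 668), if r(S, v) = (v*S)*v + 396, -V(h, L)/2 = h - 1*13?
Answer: -250253234/3 ≈ -8.3418e+7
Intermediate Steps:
V(h, L) = 26 - 2*h (V(h, L) = -2*(h - 1*13) = -2*(h - 13) = -2*(-13 + h) = 26 - 2*h)
r(S, v) = 396 + S*v² (r(S, v) = (S*v)*v + 396 = S*v² + 396 = 396 + S*v²)
N(o) = 1/(22 + o)
(402 + N(-13))*V(-20, 31) - r(187, 668) = (402 + 1/(22 - 13))*(26 - 2*(-20)) - (396 + 187*668²) = (402 + 1/9)*(26 + 40) - (396 + 187*446224) = (402 + ⅑)*66 - (396 + 83443888) = (3619/9)*66 - 1*83444284 = 79618/3 - 83444284 = -250253234/3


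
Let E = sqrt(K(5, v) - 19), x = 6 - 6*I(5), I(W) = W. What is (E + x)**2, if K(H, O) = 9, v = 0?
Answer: (24 - I*sqrt(10))**2 ≈ 566.0 - 151.79*I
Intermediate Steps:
x = -24 (x = 6 - 6*5 = 6 - 30 = -24)
E = I*sqrt(10) (E = sqrt(9 - 19) = sqrt(-10) = I*sqrt(10) ≈ 3.1623*I)
(E + x)**2 = (I*sqrt(10) - 24)**2 = (-24 + I*sqrt(10))**2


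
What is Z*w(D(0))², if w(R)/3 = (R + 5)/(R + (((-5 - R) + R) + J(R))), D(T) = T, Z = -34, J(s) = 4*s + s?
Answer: -306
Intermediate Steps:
J(s) = 5*s
w(R) = 3*(5 + R)/(-5 + 6*R) (w(R) = 3*((R + 5)/(R + (((-5 - R) + R) + 5*R))) = 3*((5 + R)/(R + (-5 + 5*R))) = 3*((5 + R)/(-5 + 6*R)) = 3*(5 + R)/(-5 + 6*R))
Z*w(D(0))² = -34*9*(5 + 0)²/(-5 + 6*0)² = -34*225/(-5 + 0)² = -34*(3*5/(-5))² = -34*(3*(-⅕)*5)² = -34*(-3)² = -34*9 = -306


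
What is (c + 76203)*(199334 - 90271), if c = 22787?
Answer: 10796146370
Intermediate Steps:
(c + 76203)*(199334 - 90271) = (22787 + 76203)*(199334 - 90271) = 98990*109063 = 10796146370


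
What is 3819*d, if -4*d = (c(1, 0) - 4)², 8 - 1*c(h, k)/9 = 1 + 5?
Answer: -187131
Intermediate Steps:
c(h, k) = 18 (c(h, k) = 72 - 9*(1 + 5) = 72 - 9*6 = 72 - 54 = 18)
d = -49 (d = -(18 - 4)²/4 = -¼*14² = -¼*196 = -49)
3819*d = 3819*(-49) = -187131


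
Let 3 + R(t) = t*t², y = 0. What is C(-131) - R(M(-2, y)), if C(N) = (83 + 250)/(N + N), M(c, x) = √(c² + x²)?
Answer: -1643/262 ≈ -6.2710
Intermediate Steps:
C(N) = 333/(2*N) (C(N) = 333/((2*N)) = 333*(1/(2*N)) = 333/(2*N))
R(t) = -3 + t³ (R(t) = -3 + t*t² = -3 + t³)
C(-131) - R(M(-2, y)) = (333/2)/(-131) - (-3 + (√((-2)² + 0²))³) = (333/2)*(-1/131) - (-3 + (√(4 + 0))³) = -333/262 - (-3 + (√4)³) = -333/262 - (-3 + 2³) = -333/262 - (-3 + 8) = -333/262 - 1*5 = -333/262 - 5 = -1643/262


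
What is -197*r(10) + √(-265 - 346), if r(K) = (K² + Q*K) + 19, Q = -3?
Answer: -17533 + I*√611 ≈ -17533.0 + 24.718*I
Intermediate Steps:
r(K) = 19 + K² - 3*K (r(K) = (K² - 3*K) + 19 = 19 + K² - 3*K)
-197*r(10) + √(-265 - 346) = -197*(19 + 10² - 3*10) + √(-265 - 346) = -197*(19 + 100 - 30) + √(-611) = -197*89 + I*√611 = -17533 + I*√611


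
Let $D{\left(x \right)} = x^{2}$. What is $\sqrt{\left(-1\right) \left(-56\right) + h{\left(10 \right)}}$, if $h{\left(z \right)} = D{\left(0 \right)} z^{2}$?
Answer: $2 \sqrt{14} \approx 7.4833$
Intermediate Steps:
$h{\left(z \right)} = 0$ ($h{\left(z \right)} = 0^{2} z^{2} = 0 z^{2} = 0$)
$\sqrt{\left(-1\right) \left(-56\right) + h{\left(10 \right)}} = \sqrt{\left(-1\right) \left(-56\right) + 0} = \sqrt{56 + 0} = \sqrt{56} = 2 \sqrt{14}$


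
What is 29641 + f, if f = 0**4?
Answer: 29641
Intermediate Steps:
f = 0
29641 + f = 29641 + 0 = 29641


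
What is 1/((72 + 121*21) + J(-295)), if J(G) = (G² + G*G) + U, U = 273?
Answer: 1/176936 ≈ 5.6518e-6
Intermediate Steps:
J(G) = 273 + 2*G² (J(G) = (G² + G*G) + 273 = (G² + G²) + 273 = 2*G² + 273 = 273 + 2*G²)
1/((72 + 121*21) + J(-295)) = 1/((72 + 121*21) + (273 + 2*(-295)²)) = 1/((72 + 2541) + (273 + 2*87025)) = 1/(2613 + (273 + 174050)) = 1/(2613 + 174323) = 1/176936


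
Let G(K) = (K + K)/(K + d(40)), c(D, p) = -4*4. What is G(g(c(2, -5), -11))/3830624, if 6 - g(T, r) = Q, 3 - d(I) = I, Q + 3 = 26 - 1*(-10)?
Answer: 27/122579968 ≈ 2.2026e-7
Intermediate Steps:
Q = 33 (Q = -3 + (26 - 1*(-10)) = -3 + (26 + 10) = -3 + 36 = 33)
d(I) = 3 - I
c(D, p) = -16
g(T, r) = -27 (g(T, r) = 6 - 1*33 = 6 - 33 = -27)
G(K) = 2*K/(-37 + K) (G(K) = (K + K)/(K + (3 - 1*40)) = (2*K)/(K + (3 - 40)) = (2*K)/(K - 37) = (2*K)/(-37 + K) = 2*K/(-37 + K))
G(g(c(2, -5), -11))/3830624 = (2*(-27)/(-37 - 27))/3830624 = (2*(-27)/(-64))*(1/3830624) = (2*(-27)*(-1/64))*(1/3830624) = (27/32)*(1/3830624) = 27/122579968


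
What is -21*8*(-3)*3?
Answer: 1512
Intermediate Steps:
-21*8*(-3)*3 = -(-504)*3 = -21*(-72) = 1512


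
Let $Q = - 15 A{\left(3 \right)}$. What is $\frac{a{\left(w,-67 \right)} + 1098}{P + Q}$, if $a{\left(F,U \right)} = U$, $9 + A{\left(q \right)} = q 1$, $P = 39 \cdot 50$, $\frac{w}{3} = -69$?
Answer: $\frac{1031}{2040} \approx 0.50539$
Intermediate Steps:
$w = -207$ ($w = 3 \left(-69\right) = -207$)
$P = 1950$
$A{\left(q \right)} = -9 + q$ ($A{\left(q \right)} = -9 + q 1 = -9 + q$)
$Q = 90$ ($Q = - 15 \left(-9 + 3\right) = \left(-15\right) \left(-6\right) = 90$)
$\frac{a{\left(w,-67 \right)} + 1098}{P + Q} = \frac{-67 + 1098}{1950 + 90} = \frac{1031}{2040}$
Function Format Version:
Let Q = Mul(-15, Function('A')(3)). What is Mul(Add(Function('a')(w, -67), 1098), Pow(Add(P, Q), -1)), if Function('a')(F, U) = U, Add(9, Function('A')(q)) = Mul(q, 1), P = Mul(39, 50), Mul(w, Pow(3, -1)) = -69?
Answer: Rational(1031, 2040) ≈ 0.50539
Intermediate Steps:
w = -207 (w = Mul(3, -69) = -207)
P = 1950
Function('A')(q) = Add(-9, q) (Function('A')(q) = Add(-9, Mul(q, 1)) = Add(-9, q))
Q = 90 (Q = Mul(-15, Add(-9, 3)) = Mul(-15, -6) = 90)
Mul(Add(Function('a')(w, -67), 1098), Pow(Add(P, Q), -1)) = Mul(Add(-67, 1098), Pow(Add(1950, 90), -1)) = Mul(1031, Pow(2040, -1)) = Mul(1031, Rational(1, 2040)) = Rational(1031, 2040)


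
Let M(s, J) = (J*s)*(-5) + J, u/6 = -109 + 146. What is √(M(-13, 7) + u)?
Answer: 6*√19 ≈ 26.153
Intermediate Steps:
u = 222 (u = 6*(-109 + 146) = 6*37 = 222)
M(s, J) = J - 5*J*s (M(s, J) = -5*J*s + J = J - 5*J*s)
√(M(-13, 7) + u) = √(7*(1 - 5*(-13)) + 222) = √(7*(1 + 65) + 222) = √(7*66 + 222) = √(462 + 222) = √684 = 6*√19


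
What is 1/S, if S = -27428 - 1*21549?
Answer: -1/48977 ≈ -2.0418e-5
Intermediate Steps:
S = -48977 (S = -27428 - 21549 = -48977)
1/S = 1/(-48977) = -1/48977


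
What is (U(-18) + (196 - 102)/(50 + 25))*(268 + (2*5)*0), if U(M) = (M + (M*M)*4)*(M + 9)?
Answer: -231165008/75 ≈ -3.0822e+6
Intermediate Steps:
U(M) = (9 + M)*(M + 4*M**2) (U(M) = (M + M**2*4)*(9 + M) = (M + 4*M**2)*(9 + M) = (9 + M)*(M + 4*M**2))
(U(-18) + (196 - 102)/(50 + 25))*(268 + (2*5)*0) = (-18*(9 + 4*(-18)**2 + 37*(-18)) + (196 - 102)/(50 + 25))*(268 + (2*5)*0) = (-18*(9 + 4*324 - 666) + 94/75)*(268 + 10*0) = (-18*(9 + 1296 - 666) + 94*(1/75))*(268 + 0) = (-18*639 + 94/75)*268 = (-11502 + 94/75)*268 = -862556/75*268 = -231165008/75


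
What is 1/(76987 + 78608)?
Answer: 1/155595 ≈ 6.4269e-6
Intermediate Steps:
1/(76987 + 78608) = 1/155595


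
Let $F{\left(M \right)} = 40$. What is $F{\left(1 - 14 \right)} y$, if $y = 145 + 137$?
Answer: $11280$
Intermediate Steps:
$y = 282$
$F{\left(1 - 14 \right)} y = 40 \cdot 282 = 11280$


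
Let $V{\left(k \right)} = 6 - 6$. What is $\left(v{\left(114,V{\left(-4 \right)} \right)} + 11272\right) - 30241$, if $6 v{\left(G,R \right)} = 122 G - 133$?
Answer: $- \frac{100039}{6} \approx -16673.0$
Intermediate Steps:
$V{\left(k \right)} = 0$ ($V{\left(k \right)} = 6 - 6 = 0$)
$v{\left(G,R \right)} = - \frac{133}{6} + \frac{61 G}{3}$ ($v{\left(G,R \right)} = \frac{122 G - 133}{6} = \frac{-133 + 122 G}{6} = - \frac{133}{6} + \frac{61 G}{3}$)
$\left(v{\left(114,V{\left(-4 \right)} \right)} + 11272\right) - 30241 = \left(\left(- \frac{133}{6} + \frac{61}{3} \cdot 114\right) + 11272\right) - 30241 = \left(\left(- \frac{133}{6} + 2318\right) + 11272\right) - 30241 = \left(\frac{13775}{6} + 11272\right) - 30241 = \frac{81407}{6} - 30241 = - \frac{100039}{6}$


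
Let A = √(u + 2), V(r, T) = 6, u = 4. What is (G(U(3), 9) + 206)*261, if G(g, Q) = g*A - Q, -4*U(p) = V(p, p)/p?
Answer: 51417 - 261*√6/2 ≈ 51097.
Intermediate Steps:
A = √6 (A = √(4 + 2) = √6 ≈ 2.4495)
U(p) = -3/(2*p)
G(g, Q) = -Q + g*√6 (G(g, Q) = g*√6 - Q = -Q + g*√6)
(G(U(3), 9) + 206)*261 = ((-1*9 + (-3/2/3)*√6) + 206)*261 = ((-9 + (-3/2*⅓)*√6) + 206)*261 = ((-9 - √6/2) + 206)*261 = (197 - √6/2)*261 = 51417 - 261*√6/2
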